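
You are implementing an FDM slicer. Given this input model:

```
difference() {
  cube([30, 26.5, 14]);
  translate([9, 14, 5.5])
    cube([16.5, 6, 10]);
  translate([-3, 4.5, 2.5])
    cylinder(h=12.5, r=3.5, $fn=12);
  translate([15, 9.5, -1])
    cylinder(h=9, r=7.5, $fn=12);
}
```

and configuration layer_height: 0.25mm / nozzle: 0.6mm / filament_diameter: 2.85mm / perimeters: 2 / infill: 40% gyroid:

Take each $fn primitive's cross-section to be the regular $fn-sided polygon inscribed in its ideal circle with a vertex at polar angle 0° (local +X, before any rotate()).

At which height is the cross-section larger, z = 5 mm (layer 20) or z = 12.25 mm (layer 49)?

Layer 20 (z = 5): the cube (footprint 30×26.5) is included at this height (area 795.00 mm²); the cube at (9, 14) is not intersected at this z (z outside [5.5, 15.5]); the cylinder at (-3, 4.5): section is a regular 12-gon, circumradius r=3.5 (area = (12/2)·3.500²·sin(360°/12) = 36.75 mm²); the r=7.5 cylinder at (15, 9.5) gives a regular 12-gon of circumradius 7.5 (constant along its height) (area = (12/2)·7.500²·sin(360°/12) = 168.75 mm²); Taking the first minus the rest: starting from the 30×26.5 cube (795.00 mm²), the r=3.5 cylinder at (-3, 4.5) partially overlaps it — only the 0.93 mm² overlap (of its 36.75 mm²) is removed, clipping the outline; the r=7.5 cylinder at (15, 9.5) lies wholly inside it (removes its full 168.75 mm² and its 46.59 mm outline becomes a hole wall) — area = 625.32 mm². So its area = 625.32 mm². Layer 49 (z = 12.25): the cube (footprint 30×26.5) is included at this height (area 795.00 mm²); the cube at (9, 14) (footprint 16.5×6) is included at this height (area 99.00 mm²); the r=3.5 cylinder at (-3, 4.5) gives a regular 12-gon of circumradius 3.5 (constant along its height) (area = (12/2)·3.500²·sin(360°/12) = 36.75 mm²); the cylinder at (15, 9.5) is absent (z outside [-1, 8]); Subtracting the remaining from the first: starting from the 30×26.5 cube (795.00 mm²), the 16.5×6 cube at (9, 14) lies wholly inside it (removes its full 99.00 mm² and its 45.00 mm outline becomes a hole wall); the r=3.5 cylinder at (-3, 4.5) partially overlaps it — only the 0.93 mm² overlap (of its 36.75 mm²) is removed, clipping the outline — area = 695.07 mm². So its area = 695.07 mm². Layer 49 is larger (695.07 vs 625.32 mm²).

layer 49 (z = 12.25 mm)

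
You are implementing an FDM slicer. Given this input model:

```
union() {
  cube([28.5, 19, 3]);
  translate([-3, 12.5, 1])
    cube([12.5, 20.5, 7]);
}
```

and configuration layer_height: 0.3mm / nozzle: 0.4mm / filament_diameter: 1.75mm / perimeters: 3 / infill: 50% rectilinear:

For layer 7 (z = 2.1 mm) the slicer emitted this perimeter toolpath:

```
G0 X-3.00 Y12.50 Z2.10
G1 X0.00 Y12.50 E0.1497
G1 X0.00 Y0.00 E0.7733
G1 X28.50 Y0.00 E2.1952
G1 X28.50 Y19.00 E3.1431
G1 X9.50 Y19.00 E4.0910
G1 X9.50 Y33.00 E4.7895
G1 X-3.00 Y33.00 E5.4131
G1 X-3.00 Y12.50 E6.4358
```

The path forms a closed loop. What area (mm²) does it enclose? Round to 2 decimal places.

736.00 mm²

Apply the shoelace formula to the sequence of (X, Y) vertices; enclosed area = 736.00 mm².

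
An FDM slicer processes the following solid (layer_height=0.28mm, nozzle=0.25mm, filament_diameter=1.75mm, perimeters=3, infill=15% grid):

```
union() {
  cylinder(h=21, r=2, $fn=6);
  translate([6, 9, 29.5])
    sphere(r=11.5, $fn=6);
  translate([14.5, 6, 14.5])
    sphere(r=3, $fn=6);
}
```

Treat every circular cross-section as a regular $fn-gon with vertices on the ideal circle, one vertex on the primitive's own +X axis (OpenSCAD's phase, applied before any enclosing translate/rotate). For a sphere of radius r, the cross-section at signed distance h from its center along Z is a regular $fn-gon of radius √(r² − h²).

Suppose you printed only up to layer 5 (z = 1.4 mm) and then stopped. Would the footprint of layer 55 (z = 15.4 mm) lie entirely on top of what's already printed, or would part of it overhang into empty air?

part overhangs

Compare the two slices. At z = 1.4: the r=2 cylinder contributes a regular 6-gon of circumradius 2 (area = (6/2)·2.000²·sin(360°/6) = 10.39 mm²); the sphere at (6, 9) is absent (|z−center|=28.100 > r=11.5); the sphere at (14.5, 6) is absent (|z−center|=13.100 > r=3); Merging all regions: only the r=2 cylinder is present, so the union is just that shape — area = 10.39 mm². At z = 15.4: the r=2 cylinder contributes a regular 6-gon of circumradius 2 (area = (6/2)·2.000²·sin(360°/6) = 10.39 mm²); the sphere at (6, 9) does not reach this height (|z−center|=14.100 > r=11.5); the sphere at (14.5, 6): section is a regular 6-gon, circumradius = √(r²−h²) = √(3²−0.9²) = 2.862 (area = (6/2)·2.862²·sin(360°/6) = 21.28 mm²); Merging all regions: the 2 present regions are separate (no shared area or edge), so areas and boundary lengths simply add and each stays a separate island — area = 31.67 mm². Checking containment: at z = 15.4 the cross-section extends beyond the z = 1.4 cross-section by about 21.28 mm².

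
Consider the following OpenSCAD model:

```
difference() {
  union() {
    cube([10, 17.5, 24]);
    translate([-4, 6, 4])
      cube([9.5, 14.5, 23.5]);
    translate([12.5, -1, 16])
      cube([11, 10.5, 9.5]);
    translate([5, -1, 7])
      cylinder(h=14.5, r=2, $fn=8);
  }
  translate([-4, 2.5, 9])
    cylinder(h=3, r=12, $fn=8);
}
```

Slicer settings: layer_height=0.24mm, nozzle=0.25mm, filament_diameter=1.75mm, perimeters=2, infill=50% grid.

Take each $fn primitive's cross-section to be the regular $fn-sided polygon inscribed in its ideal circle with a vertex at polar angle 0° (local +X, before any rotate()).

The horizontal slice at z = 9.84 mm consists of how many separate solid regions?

At z = 9.84 mm: the cube is present — its section is the full 10×17.5 rectangle; the cube at (-4, 6) (footprint 9.5×14.5) is included at this height; the cube at (12.5, -1) is absent (z outside [16, 25.5]); the r=2 cylinder at (5, -1) contributes a regular 8-gon of circumradius 2; Merging all regions: the regions partially overlap (shared area 65.32 mm²), so overlapping operands fuse into one piece — 1 connected region; the cylinder at (-4, 2.5): section is a regular 8-gon, circumradius r=12; Subtracting the remaining from the first: starting from the result so far, the r=12 cylinder at (-4, 2.5) partially overlaps it — only the 114.96 mm² overlap (of its 407.29 mm²) is removed, clipping the outline — 2 connected regions. The result has 2 disconnected regions.

2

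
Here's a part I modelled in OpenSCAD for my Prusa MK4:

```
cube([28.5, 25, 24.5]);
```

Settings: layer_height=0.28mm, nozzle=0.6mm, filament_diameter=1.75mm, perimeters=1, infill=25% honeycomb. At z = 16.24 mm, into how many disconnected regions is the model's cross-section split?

At z = 16.24 mm: the cube is present — its section is the full 28.5×25 rectangle. The result has 1 disconnected region.

1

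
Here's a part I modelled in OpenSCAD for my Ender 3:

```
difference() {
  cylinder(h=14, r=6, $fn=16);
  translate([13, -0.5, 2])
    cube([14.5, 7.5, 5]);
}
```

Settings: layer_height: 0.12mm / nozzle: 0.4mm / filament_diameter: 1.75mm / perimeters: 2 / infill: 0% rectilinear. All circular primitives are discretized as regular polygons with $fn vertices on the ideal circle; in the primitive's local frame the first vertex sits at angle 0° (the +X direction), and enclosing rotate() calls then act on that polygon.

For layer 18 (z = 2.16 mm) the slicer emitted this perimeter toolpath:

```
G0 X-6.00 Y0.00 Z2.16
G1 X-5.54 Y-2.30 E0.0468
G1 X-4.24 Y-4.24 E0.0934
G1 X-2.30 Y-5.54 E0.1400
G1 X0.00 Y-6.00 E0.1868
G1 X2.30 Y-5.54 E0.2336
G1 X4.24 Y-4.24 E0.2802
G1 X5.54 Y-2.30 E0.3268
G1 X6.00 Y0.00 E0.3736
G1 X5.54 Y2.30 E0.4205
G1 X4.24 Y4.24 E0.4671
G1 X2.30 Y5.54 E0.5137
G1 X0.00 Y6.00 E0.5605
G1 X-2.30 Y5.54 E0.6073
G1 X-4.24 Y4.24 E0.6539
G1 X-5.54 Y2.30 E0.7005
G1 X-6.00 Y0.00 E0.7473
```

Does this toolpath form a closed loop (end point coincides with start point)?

yes

Start point (G0): (-6.00, 0.00). End point (last G1): the path returns to the start — closed.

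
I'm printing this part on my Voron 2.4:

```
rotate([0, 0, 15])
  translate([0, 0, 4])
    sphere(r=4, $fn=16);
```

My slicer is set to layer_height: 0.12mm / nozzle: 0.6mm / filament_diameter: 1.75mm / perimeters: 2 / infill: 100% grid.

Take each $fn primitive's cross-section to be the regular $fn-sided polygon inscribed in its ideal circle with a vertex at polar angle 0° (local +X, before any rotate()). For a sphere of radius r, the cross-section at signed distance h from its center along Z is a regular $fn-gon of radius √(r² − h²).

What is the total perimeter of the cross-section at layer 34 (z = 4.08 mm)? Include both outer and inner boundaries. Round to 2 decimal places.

24.97 mm

At z = 4.08 mm: the r=4 sphere contributes a regular 16-gon of circumradius √(4²−0.08²) = 3.999 (perimeter = 2·16·3.999·sin(180°/16) = 24.97 mm); (rotated 15° about Z; rotation is an isometry so areas/perimeters/island counts are preserved). Overall, the cross-section is a single solid region. Total boundary length (outer) = 24.97 mm.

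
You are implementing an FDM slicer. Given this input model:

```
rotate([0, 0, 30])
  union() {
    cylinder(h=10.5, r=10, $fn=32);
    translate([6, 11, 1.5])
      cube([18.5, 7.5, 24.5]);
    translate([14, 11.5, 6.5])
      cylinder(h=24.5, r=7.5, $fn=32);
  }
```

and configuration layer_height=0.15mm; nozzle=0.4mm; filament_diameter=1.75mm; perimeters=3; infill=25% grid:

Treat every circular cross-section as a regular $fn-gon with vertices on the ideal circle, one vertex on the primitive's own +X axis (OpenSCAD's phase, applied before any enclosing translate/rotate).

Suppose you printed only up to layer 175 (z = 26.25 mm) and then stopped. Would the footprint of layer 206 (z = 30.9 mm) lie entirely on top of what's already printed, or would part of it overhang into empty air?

entirely on top

Compare the two slices. At z = 26.25: the cylinder is absent (z outside [0, 10.5]); the cube at (6, 11) does not reach this height (z outside [1.5, 26]); the cylinder at (14, 11.5): section is a regular 32-gon, circumradius r=7.5 (area = (32/2)·7.500²·sin(360°/32) = 175.58 mm²); Merging all regions: only the r=7.5 cylinder at (14, 11.5) is present, so the union is just that shape — area = 175.58 mm²; (rotated 30° about Z; rotation is an isometry so areas/perimeters/island counts are preserved). At z = 30.9: the cylinder is absent (z outside [0, 10.5]); the cube at (6, 11) is absent (z outside [1.5, 26]); the r=7.5 cylinder at (14, 11.5) contributes a regular 32-gon of circumradius 7.5 (area = (32/2)·7.500²·sin(360°/32) = 175.58 mm²); Combining (union): only the r=7.5 cylinder at (14, 11.5) is present, so the union is just that shape — area = 175.58 mm²; (whole slice rotated 30° about Z — lengths, areas and connectivity unchanged). Checking containment: the cross-section at z = 30.9 is a subset of the cross-section at z = 26.25.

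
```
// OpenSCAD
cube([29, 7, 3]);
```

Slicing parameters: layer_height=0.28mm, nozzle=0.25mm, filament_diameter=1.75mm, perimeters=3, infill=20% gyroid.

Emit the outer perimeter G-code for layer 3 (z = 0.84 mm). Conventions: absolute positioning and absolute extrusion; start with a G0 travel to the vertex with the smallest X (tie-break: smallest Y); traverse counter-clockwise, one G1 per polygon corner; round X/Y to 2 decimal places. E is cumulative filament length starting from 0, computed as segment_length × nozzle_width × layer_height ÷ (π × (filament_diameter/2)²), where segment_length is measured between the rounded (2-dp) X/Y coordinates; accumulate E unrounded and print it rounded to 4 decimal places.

At z = 0.84 mm: the cube (footprint 29×7) is included at this height. The outline is a single polygon with 4 vertices. Extrusion per mm of travel: 0.25 × 0.28 / (π × 0.875²) = 0.029103. Accumulating E over each segment gives final E = 2.0954.

G0 X0.00 Y0.00 Z0.84
G1 X29.00 Y0.00 E0.8440
G1 X29.00 Y7.00 E1.0477
G1 X0.00 Y7.00 E1.8917
G1 X0.00 Y0.00 E2.0954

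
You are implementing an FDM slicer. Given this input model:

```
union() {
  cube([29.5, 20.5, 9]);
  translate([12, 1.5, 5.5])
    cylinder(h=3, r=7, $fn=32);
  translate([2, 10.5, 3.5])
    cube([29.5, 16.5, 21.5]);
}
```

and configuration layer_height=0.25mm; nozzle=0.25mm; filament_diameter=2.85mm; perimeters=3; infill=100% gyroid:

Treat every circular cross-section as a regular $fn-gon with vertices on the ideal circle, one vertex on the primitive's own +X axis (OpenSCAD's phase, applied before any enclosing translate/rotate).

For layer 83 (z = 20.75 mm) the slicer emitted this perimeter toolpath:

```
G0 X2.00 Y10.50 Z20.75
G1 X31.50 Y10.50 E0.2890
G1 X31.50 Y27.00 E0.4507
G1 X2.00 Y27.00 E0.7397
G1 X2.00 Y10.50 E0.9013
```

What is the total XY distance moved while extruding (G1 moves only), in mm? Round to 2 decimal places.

92.00 mm

Sum the Euclidean lengths of each G1 segment: total = 92.00 mm.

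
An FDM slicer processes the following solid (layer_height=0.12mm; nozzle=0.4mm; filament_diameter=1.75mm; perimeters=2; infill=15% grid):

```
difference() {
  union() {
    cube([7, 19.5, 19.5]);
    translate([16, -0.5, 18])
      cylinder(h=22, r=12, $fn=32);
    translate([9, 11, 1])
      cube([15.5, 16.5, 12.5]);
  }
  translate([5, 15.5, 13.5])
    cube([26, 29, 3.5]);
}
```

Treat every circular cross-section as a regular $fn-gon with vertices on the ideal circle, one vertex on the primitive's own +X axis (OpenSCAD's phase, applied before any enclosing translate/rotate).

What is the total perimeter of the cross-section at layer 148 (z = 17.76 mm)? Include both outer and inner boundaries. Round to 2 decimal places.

53.00 mm

At z = 17.76 mm: the cube (footprint 7×19.5) is included at this height (perimeter 53.00 mm); the cylinder at (16, -0.5) does not reach this height (z outside [18, 40]); the cube at (9, 11) does not reach this height (z outside [1, 13.5]); Taking the union: only the 7×19.5 cube is present, so the union is just that shape — boundary = 53.00 mm; the cube at (5, 15.5) is absent (z outside [13.5, 17]); Taking the first minus the rest: none of the subtracted shapes is present at this height, so that combined region is unchanged — boundary = 53.00 mm. Overall, the cross-section is a single solid region. Total boundary length (outer) = 53.00 mm.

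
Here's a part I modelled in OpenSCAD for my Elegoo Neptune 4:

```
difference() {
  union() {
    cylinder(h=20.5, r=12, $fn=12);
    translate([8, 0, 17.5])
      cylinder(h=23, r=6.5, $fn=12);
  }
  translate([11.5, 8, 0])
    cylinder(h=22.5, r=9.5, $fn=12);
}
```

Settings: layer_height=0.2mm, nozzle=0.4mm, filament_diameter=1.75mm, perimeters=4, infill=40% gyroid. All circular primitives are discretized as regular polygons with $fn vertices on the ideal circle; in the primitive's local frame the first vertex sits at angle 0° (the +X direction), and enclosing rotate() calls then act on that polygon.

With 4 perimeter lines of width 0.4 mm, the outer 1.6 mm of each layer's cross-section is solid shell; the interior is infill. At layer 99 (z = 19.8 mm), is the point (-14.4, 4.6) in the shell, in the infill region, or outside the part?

At z = 19.8 mm: the r=12 cylinder gives a regular 12-gon of circumradius 12 (constant along its height); the cylinder at (8, 0): section is a regular 12-gon, circumradius r=6.5; Taking the union: the regions partially overlap (shared area 102.58 mm²), so overlapping operands fuse into one piece — 1 connected region; the r=9.5 cylinder at (11.5, 8) gives a regular 12-gon of circumradius 9.5 (constant along its height); Taking the first minus the rest: starting from that combined region, the r=9.5 cylinder at (11.5, 8) partially overlaps it — only the 90.03 mm² overlap (of its 270.75 mm²) is removed, clipping the outline — 1 connected region. Overall, the cross-section is a single solid region. The nearest boundary edge runs (-12.00, 0.00)→(-10.39, 6.00); distance from the point to it = 3.51 mm. The point is not inside any of the regions above, so it lies outside the cross-section (3.51 mm from the nearest boundary).

outside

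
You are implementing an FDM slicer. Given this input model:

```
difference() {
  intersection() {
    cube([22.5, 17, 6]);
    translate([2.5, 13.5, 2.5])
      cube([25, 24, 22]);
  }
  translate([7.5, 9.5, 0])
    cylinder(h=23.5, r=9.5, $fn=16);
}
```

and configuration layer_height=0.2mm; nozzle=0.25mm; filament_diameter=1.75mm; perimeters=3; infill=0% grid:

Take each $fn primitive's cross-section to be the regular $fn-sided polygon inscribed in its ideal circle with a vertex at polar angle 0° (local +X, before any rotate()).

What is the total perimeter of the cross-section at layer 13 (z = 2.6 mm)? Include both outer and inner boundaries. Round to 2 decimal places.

At z = 2.6 mm: the cube is present — its section is the full 22.5×17 rectangle (perimeter 79.00 mm); the cube at (2.5, 13.5) is present — its section is the full 25×24 rectangle (perimeter 98.00 mm); After intersecting: the 25×24 cube at (2.5, 13.5) partially overlaps the 22.5×17 cube; clipping to the common part keeps 70.00 mm² — boundary = 47.00 mm; the r=9.5 cylinder at (7.5, 9.5) contributes a regular 16-gon of circumradius 9.5 (perimeter = 2·16·9.500·sin(180°/16) = 59.31 mm); Subtracting the remaining from the first: starting from that combined region, the r=9.5 cylinder at (7.5, 9.5) partially overlaps it — only the 43.02 mm² overlap (of its 276.30 mm²) is removed, clipping the outline — boundary = 24.10 mm. Overall, the cross-section is a single solid region. Total boundary length (outer) = 24.10 mm.

24.10 mm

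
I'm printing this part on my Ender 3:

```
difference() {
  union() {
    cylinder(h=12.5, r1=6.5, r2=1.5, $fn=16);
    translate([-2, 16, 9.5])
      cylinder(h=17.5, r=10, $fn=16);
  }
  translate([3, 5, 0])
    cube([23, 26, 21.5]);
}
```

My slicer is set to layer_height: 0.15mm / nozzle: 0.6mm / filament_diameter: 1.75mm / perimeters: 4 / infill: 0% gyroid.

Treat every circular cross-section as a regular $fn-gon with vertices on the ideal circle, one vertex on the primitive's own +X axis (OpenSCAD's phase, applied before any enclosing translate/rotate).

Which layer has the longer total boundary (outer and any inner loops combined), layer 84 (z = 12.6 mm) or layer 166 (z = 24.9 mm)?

layer 166 (z = 24.9 mm)

Layer 84 (z = 12.6): the cone does not reach this height (z outside [0, 12.5]); the r=10 cylinder at (-2, 16) gives a regular 16-gon of circumradius 10 (constant along its height) (perimeter = 2·16·10.000·sin(180°/16) = 62.43 mm); Taking the union: only the r=10 cylinder at (-2, 16) is present, so the union is just that shape — boundary = 62.43 mm; the 23×26 cube at (3, 5) contributes its full rectangle (perimeter 98.00 mm); Taking the first minus the rest: starting from the result so far, the 23×26 cube at (3, 5) partially overlaps it — only the 58.69 mm² overlap (of its 598.00 mm²) is removed, clipping the outline — boundary = 58.75 mm. So its perimeter = 58.75 mm. Layer 166 (z = 24.9): the cone is absent (z outside [0, 12.5]); the cylinder at (-2, 16): section is a regular 16-gon, circumradius r=10 (perimeter = 2·16·10.000·sin(180°/16) = 62.43 mm); Taking the union: only the r=10 cylinder at (-2, 16) is present, so the union is just that shape — boundary = 62.43 mm; the cube at (3, 5) does not reach this height (z outside [0, 21.5]); After the difference (first − rest): none of the subtracted shapes is present at this height, so that combined region is unchanged — boundary = 62.43 mm. So its perimeter = 62.43 mm. Layer 166 is larger (62.43 vs 58.75 mm).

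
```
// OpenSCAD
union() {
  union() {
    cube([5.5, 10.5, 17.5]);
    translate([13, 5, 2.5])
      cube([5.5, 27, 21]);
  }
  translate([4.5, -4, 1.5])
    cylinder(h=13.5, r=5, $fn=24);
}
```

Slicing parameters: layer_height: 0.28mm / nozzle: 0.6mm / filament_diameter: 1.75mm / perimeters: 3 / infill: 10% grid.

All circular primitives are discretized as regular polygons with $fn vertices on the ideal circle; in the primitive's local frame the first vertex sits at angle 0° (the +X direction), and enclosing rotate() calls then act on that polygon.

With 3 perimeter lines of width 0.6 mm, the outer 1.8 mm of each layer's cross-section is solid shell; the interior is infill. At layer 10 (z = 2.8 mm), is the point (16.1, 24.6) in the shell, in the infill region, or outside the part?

At z = 2.8 mm: the 5.5×10.5 cube contributes its full rectangle; the cube at (13, 5) (footprint 5.5×27) is included at this height; Taking the union: the 2 present regions are separate (no shared area or edge), so areas and boundary lengths simply add and each stays a separate island — 2 connected regions; the r=5 cylinder at (4.5, -4) contributes a regular 24-gon of circumradius 5; Combining (union): the regions partially overlap (shared area 2.89 mm²), so overlapping operands fuse into one piece — 2 connected regions. Overall, the cross-section has 2 separate islands. The nearest boundary edge runs (18.50, 32.00)→(18.50, 5.00); distance from the point to it = 2.40 mm. (Shell/infill is judged within the island containing the point — the largest one.) The point is inside the cross-section and 2.40 mm from the nearest boundary — more than the 1.8 mm shell width (3 × 0.6), so it's in the infill interior.

infill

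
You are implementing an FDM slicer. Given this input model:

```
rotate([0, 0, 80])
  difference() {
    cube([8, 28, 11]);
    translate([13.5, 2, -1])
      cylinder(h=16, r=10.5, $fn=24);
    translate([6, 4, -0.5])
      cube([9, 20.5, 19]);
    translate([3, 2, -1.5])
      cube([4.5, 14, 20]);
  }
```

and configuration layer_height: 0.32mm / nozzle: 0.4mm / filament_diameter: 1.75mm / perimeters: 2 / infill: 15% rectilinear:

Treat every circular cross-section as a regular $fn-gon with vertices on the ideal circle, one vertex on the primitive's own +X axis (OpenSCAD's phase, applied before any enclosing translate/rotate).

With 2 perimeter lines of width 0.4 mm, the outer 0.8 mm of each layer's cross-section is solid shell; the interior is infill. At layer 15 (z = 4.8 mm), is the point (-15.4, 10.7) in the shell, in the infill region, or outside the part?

outside

At z = 4.8 mm: the cube (footprint 8×28) is included at this height; the cylinder at (13.5, 2): section is a regular 24-gon, circumradius r=10.5; the cube at (6, 4) is present — its section is the full 9×20.5 rectangle; the 4.5×14 cube at (3, 2) contributes its full rectangle; After the difference (first − rest): starting from the 8×28 cube, the r=10.5 cylinder at (13.5, 2) partially overlaps it — only the 40.69 mm² overlap (of its 342.42 mm²) is removed, clipping the outline; the 9×20.5 cube at (6, 4) partially overlaps it — only the 28.73 mm² overlap (of its 184.50 mm²) is removed, clipping the outline; the 4.5×14 cube at (3, 2) partially overlaps it — only the 27.32 mm² overlap (of its 63.00 mm²) is removed, clipping the outline — 1 connected region; (rotated 80° about Z; rotation is an isometry so areas/perimeters/island counts are preserved). Overall, the cross-section is a single solid region. Undo the 80° rotation: the query point maps to (7.863, 17.024) in the un-rotated model frame. The nearest boundary edge runs (6.00, 24.50)→(6.00, 16.00); distance from the point to it = 1.86 mm. The point is not inside any of the regions above, so it lies outside the cross-section (1.86 mm from the nearest boundary).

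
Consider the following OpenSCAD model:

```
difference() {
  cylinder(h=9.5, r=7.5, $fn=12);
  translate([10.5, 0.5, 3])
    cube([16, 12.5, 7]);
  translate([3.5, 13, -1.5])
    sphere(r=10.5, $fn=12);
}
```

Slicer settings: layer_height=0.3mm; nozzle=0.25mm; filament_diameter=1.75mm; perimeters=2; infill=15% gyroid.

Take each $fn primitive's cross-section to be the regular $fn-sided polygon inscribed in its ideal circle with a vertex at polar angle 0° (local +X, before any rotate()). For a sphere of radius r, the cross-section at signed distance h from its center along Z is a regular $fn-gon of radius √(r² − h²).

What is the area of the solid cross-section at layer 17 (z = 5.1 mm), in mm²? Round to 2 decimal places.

159.57 mm²

At z = 5.1 mm: the cylinder: section is a regular 12-gon, circumradius r=7.5 (area = (12/2)·7.500²·sin(360°/12) = 168.75 mm²); the cube at (10.5, 0.5) is present — its section is the full 16×12.5 rectangle (area 200.00 mm²); the r=10.5 sphere at (3.5, 13) contributes a regular 12-gon of circumradius √(10.5²−6.6²) = 8.166 (area = (12/2)·8.166²·sin(360°/12) = 200.07 mm²); Taking the first minus the rest: starting from the r=7.5 cylinder (168.75 mm²), the 16×12.5 cube at (10.5, 0.5) misses the remaining region (no effect); the r=10.5 sphere at (3.5, 13) partially overlaps it — only the 9.18 mm² overlap (of its 200.07 mm²) is removed, clipping the outline — area = 159.57 mm². Overall, the cross-section is a single solid region. Net area = 159.57 mm².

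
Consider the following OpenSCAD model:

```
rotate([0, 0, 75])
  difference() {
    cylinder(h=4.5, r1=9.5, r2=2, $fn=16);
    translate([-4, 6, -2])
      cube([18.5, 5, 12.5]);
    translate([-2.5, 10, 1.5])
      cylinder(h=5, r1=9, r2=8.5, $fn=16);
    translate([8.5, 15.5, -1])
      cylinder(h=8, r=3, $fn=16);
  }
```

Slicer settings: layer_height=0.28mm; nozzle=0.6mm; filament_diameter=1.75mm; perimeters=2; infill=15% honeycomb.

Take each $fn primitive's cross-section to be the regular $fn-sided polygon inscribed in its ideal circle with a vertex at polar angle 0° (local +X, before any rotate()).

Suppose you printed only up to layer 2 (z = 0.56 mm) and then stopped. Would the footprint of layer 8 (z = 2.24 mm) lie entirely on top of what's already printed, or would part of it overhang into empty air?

Compare the two slices. At z = 0.56: the cone (r1=9.5→r2=2) has section circumradius 8.567 here — a regular 16-gon (area = (16/2)·8.567²·sin(360°/16) = 224.67 mm²); the cube at (-4, 6) is present — its section is the full 18.5×5 rectangle (area 92.50 mm²); the cone at (-2.5, 10) is not intersected at this z (z outside [1.5, 6.5]); the cylinder at (8.5, 15.5): section is a regular 16-gon, circumradius r=3 (area = (16/2)·3.000²·sin(360°/16) = 27.55 mm²); After the difference (first − rest): starting from the cone (224.67 mm²), the 18.5×5 cube at (-4, 6) partially overlaps it — only the 18.64 mm² overlap (of its 92.50 mm²) is removed, clipping the outline; the r=3 cylinder at (8.5, 15.5) misses the remaining region (no effect) — area = 206.03 mm²; (whole slice rotated 75° about Z — lengths, areas and connectivity unchanged). At z = 2.24: the cone: at t=0.498 of its height the radius interpolates to r₁+(r₂−r₁)t = 5.767, giving a regular 16-gon of that circumradius (area = (16/2)·5.767²·sin(360°/16) = 101.81 mm²); the 18.5×5 cube at (-4, 6) contributes its full rectangle (area 92.50 mm²); the cone at (-2.5, 10) (r1=9→r2=8.5) has section circumradius 8.926 here — a regular 16-gon (area = (16/2)·8.926²·sin(360°/16) = 243.92 mm²); the cylinder at (8.5, 15.5): section is a regular 16-gon, circumradius r=3 (area = (16/2)·3.000²·sin(360°/16) = 27.55 mm²); Taking the first minus the rest: starting from the cone (101.81 mm²), the 18.5×5 cube at (-4, 6) misses the remaining region (no effect); the cone at (-2.5, 10) partially overlaps it — only the 28.46 mm² overlap (of its 243.92 mm²) is removed, clipping the outline; the r=3 cylinder at (8.5, 15.5) misses the remaining region (no effect) — area = 73.34 mm²; (rotated 75° about Z; rotation is an isometry so areas/perimeters/island counts are preserved). Checking containment: the cross-section at z = 2.24 is a subset of the cross-section at z = 0.56.

entirely on top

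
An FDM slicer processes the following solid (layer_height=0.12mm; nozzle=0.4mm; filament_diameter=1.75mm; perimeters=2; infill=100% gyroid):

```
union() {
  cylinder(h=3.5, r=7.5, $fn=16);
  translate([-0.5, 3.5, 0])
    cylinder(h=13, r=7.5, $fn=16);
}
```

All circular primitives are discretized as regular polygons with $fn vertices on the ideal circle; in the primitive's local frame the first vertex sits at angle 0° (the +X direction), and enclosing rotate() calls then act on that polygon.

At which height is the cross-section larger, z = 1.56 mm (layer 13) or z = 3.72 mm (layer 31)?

layer 13 (z = 1.56 mm)

Layer 13 (z = 1.56): the r=7.5 cylinder gives a regular 16-gon of circumradius 7.5 (constant along its height) (area = (16/2)·7.500²·sin(360°/16) = 172.21 mm²); the r=7.5 cylinder at (-0.5, 3.5) contributes a regular 16-gon of circumradius 7.5 (area = (16/2)·7.500²·sin(360°/16) = 172.21 mm²); Merging all regions: the regions partially overlap — summed areas 344.42 mm² minus the doubly-counted overlap 120.30 mm² gives 224.11 mm² — area = 224.11 mm². So its area = 224.11 mm². Layer 31 (z = 3.72): the cylinder is not intersected at this z (z outside [0, 3.5]); the r=7.5 cylinder at (-0.5, 3.5) contributes a regular 16-gon of circumradius 7.5 (area = (16/2)·7.500²·sin(360°/16) = 172.21 mm²); Combining (union): only the r=7.5 cylinder at (-0.5, 3.5) is present, so the union is just that shape — area = 172.21 mm². So its area = 172.21 mm². Layer 13 is larger (224.11 vs 172.21 mm²).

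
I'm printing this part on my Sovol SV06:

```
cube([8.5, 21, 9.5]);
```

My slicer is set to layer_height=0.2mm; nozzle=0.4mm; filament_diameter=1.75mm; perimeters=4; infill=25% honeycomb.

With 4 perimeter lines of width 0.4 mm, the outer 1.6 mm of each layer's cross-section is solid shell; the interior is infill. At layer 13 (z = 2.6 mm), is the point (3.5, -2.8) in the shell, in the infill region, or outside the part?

At z = 2.6 mm: the cube is present — its section is the full 8.5×21 rectangle. Overall, the cross-section is a single solid region. The nearest boundary edge runs (0.00, 0.00)→(8.50, 0.00); distance from the point to it = 2.80 mm. The point is not inside any of the regions above, so it lies outside the cross-section (2.80 mm from the nearest boundary).

outside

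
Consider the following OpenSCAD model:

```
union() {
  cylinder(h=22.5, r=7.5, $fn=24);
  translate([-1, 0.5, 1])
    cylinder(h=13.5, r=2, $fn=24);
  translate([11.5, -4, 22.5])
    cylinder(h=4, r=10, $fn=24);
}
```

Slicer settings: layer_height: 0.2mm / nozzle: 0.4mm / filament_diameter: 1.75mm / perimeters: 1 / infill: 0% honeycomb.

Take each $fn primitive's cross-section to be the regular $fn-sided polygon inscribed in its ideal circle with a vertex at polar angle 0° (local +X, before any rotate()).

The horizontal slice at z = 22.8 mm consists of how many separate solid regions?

At z = 22.8 mm: the cylinder does not reach this height (z outside [0, 22.5]); the cylinder at (-1, 0.5) is not intersected at this z (z outside [1, 14.5]); the r=10 cylinder at (11.5, -4) contributes a regular 24-gon of circumradius 10; Taking the union: only the r=10 cylinder at (11.5, -4) is present, so the union is just that shape — 1 connected region. The result has 1 disconnected region.

1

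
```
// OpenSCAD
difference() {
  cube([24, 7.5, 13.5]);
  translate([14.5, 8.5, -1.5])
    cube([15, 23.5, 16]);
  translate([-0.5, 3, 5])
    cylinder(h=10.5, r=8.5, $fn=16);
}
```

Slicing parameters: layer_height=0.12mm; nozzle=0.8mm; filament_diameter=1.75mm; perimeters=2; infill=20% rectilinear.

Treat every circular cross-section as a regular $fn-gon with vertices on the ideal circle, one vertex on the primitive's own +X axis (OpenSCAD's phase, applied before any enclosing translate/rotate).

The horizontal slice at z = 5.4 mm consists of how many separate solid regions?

1

At z = 5.4 mm: the cube is present — its section is the full 24×7.5 rectangle; the cube at (14.5, 8.5) is present — its section is the full 15×23.5 rectangle; the cylinder at (-0.5, 3): section is a regular 16-gon, circumradius r=8.5; After the difference (first − rest): starting from the 24×7.5 cube, the 15×23.5 cube at (14.5, 8.5) misses the remaining region (no effect); the r=8.5 cylinder at (-0.5, 3) partially overlaps it — only the 56.73 mm² overlap (of its 221.19 mm²) is removed, clipping the outline — 1 connected region. The result has 1 disconnected region.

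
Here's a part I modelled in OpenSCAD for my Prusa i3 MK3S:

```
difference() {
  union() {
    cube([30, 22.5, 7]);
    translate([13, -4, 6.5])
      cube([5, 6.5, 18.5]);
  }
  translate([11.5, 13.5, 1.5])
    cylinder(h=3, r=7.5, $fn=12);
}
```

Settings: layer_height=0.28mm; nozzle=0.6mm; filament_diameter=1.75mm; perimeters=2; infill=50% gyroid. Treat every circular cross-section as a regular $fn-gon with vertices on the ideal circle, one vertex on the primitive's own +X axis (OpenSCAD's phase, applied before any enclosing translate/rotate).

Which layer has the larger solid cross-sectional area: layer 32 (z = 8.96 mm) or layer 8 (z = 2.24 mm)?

layer 8 (z = 2.24 mm)

Layer 32 (z = 8.96): the cube does not reach this height (z outside [0, 7]); the cube at (13, -4) (footprint 5×6.5) is included at this height (area 32.50 mm²); Taking the union: only the 5×6.5 cube at (13, -4) is present, so the union is just that shape — area = 32.50 mm²; the cylinder at (11.5, 13.5) is absent (z outside [1.5, 4.5]); Taking the first minus the rest: none of the subtracted shapes is present at this height, so that combined region is unchanged — area = 32.50 mm². So its area = 32.50 mm². Layer 8 (z = 2.24): the cube is present — its section is the full 30×22.5 rectangle (area 675.00 mm²); the cube at (13, -4) is not intersected at this z (z outside [6.5, 25]); Combining (union): only the 30×22.5 cube is present, so the union is just that shape — area = 675.00 mm²; the r=7.5 cylinder at (11.5, 13.5) contributes a regular 12-gon of circumradius 7.5 (area = (12/2)·7.500²·sin(360°/12) = 168.75 mm²); After the difference (first − rest): starting from the result so far (675.00 mm²), the r=7.5 cylinder at (11.5, 13.5) lies wholly inside it (removes its full 168.75 mm² and its 46.59 mm outline becomes a hole wall) — area = 506.25 mm². So its area = 506.25 mm². Layer 8 is larger (506.25 vs 32.50 mm²).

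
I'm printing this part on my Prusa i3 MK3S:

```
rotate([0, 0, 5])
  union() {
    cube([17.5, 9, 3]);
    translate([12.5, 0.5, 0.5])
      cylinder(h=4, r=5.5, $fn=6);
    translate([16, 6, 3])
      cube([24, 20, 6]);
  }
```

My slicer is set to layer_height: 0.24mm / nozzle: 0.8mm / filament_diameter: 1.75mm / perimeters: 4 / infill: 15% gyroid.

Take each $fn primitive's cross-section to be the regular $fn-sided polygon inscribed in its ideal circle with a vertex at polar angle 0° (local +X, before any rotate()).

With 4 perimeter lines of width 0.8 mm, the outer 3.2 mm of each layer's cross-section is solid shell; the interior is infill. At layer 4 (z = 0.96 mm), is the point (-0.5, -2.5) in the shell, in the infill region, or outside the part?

At z = 0.96 mm: the cube (footprint 17.5×9) is included at this height; the r=5.5 cylinder at (12.5, 0.5) contributes a regular 6-gon of circumradius 5.5; the cube at (16, 6) is not intersected at this z (z outside [3, 9]); Merging all regions: the regions partially overlap (shared area 44.26 mm²), so overlapping operands fuse into one piece — 1 connected region; (rotated 5° about Z; rotation is an isometry so areas/perimeters/island counts are preserved). Overall, the cross-section is a single solid region. Undo the 5° rotation: the query point maps to (-0.716, -2.447) in the un-rotated model frame. The nearest boundary edge runs (7.29, 0.00)→(0.00, 0.00); distance from the point to it = 2.55 mm. The point is not inside any of the regions above, so it lies outside the cross-section (2.55 mm from the nearest boundary).

outside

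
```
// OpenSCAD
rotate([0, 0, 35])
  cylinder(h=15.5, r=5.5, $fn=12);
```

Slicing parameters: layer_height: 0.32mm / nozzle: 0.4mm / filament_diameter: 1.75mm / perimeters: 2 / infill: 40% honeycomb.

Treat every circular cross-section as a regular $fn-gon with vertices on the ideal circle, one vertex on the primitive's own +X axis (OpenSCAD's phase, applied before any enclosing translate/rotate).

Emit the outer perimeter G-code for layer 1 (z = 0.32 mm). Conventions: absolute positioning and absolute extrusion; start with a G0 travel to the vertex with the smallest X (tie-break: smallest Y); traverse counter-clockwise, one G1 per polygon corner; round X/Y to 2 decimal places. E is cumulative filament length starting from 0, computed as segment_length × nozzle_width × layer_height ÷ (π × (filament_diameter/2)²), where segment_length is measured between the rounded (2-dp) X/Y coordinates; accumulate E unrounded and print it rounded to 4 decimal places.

G0 X-5.48 Y-0.48 Z0.32
G1 X-4.51 Y-3.15 E0.1512
G1 X-2.32 Y-4.98 E0.3030
G1 X0.48 Y-5.48 E0.4544
G1 X3.15 Y-4.51 E0.6056
G1 X4.98 Y-2.32 E0.7575
G1 X5.48 Y0.48 E0.9088
G1 X4.51 Y3.15 E1.0600
G1 X2.32 Y4.98 E1.2119
G1 X-0.48 Y5.48 E1.3632
G1 X-3.15 Y4.51 E1.5144
G1 X-4.98 Y2.32 E1.6663
G1 X-5.48 Y-0.48 E1.8176

At z = 0.32 mm: the cylinder: section is a regular 12-gon, circumradius r=5.5; (rotated 35° about Z; rotation is an isometry so areas/perimeters/island counts are preserved). The outline is a single polygon with 12 vertices. Extrusion per mm of travel: 0.4 × 0.32 / (π × 0.875²) = 0.053216. Accumulating E over each segment gives final E = 1.8176.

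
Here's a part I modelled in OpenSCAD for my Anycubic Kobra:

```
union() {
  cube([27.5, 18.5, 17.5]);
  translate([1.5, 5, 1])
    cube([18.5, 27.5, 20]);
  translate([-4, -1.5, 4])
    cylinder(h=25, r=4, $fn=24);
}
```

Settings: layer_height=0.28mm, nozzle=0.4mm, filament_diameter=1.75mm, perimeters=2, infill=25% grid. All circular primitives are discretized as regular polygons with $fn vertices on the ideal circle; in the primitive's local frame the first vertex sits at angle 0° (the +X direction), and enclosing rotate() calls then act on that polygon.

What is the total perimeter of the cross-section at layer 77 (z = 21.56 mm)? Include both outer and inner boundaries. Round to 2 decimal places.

At z = 21.56 mm: the cube is absent (z outside [0, 17.5]); the cube at (1.5, 5) does not reach this height (z outside [1, 21]); the r=4 cylinder at (-4, -1.5) gives a regular 24-gon of circumradius 4 (constant along its height) (perimeter = 2·24·4.000·sin(180°/24) = 25.06 mm); Taking the union: only the r=4 cylinder at (-4, -1.5) is present, so the union is just that shape — boundary = 25.06 mm. Overall, the cross-section is a single solid region. Total boundary length (outer) = 25.06 mm.

25.06 mm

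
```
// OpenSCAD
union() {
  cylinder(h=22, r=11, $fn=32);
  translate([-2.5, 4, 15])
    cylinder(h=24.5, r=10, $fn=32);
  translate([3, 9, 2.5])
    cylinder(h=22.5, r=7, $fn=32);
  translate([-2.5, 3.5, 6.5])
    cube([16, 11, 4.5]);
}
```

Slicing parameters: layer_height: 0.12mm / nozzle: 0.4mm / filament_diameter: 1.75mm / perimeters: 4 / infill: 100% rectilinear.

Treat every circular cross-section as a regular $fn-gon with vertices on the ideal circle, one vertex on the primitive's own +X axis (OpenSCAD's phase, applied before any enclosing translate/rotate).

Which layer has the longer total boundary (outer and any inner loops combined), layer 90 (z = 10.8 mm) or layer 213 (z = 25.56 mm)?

layer 90 (z = 10.8 mm)

Layer 90 (z = 10.8): the r=11 cylinder gives a regular 32-gon of circumradius 11 (constant along its height) (perimeter = 2·32·11.000·sin(180°/32) = 69.00 mm); the cylinder at (-2.5, 4) is absent (z outside [15, 39.5]); the r=7 cylinder at (3, 9) gives a regular 32-gon of circumradius 7 (constant along its height) (perimeter = 2·32·7.000·sin(180°/32) = 43.91 mm); the 16×11 cube at (-2.5, 3.5) contributes its full rectangle (perimeter 54.00 mm); Merging all regions: the regions partially overlap (shared area 217.21 mm²), so the edge portions inside another operand are dropped and the merged outline is re-measured after clipping — boundary = 86.74 mm. So its perimeter = 86.74 mm. Layer 213 (z = 25.56): the cylinder is absent (z outside [0, 22]); the r=10 cylinder at (-2.5, 4) gives a regular 32-gon of circumradius 10 (constant along its height) (perimeter = 2·32·10.000·sin(180°/32) = 62.73 mm); the cylinder at (3, 9) is not intersected at this z (z outside [2.5, 25]); the cube at (-2.5, 3.5) is absent (z outside [6.5, 11]); Merging all regions: only the r=10 cylinder at (-2.5, 4) is present, so the union is just that shape — boundary = 62.73 mm. So its perimeter = 62.73 mm. Layer 90 is larger (86.74 vs 62.73 mm).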